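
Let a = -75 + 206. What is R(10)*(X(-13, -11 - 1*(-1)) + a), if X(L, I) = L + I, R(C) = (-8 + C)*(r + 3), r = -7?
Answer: -864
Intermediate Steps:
a = 131
R(C) = 32 - 4*C (R(C) = (-8 + C)*(-7 + 3) = (-8 + C)*(-4) = 32 - 4*C)
X(L, I) = I + L
R(10)*(X(-13, -11 - 1*(-1)) + a) = (32 - 4*10)*(((-11 - 1*(-1)) - 13) + 131) = (32 - 40)*(((-11 + 1) - 13) + 131) = -8*((-10 - 13) + 131) = -8*(-23 + 131) = -8*108 = -864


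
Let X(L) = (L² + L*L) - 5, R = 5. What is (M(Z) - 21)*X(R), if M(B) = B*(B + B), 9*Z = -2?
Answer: -8465/9 ≈ -940.56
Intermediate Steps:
Z = -2/9 (Z = (⅑)*(-2) = -2/9 ≈ -0.22222)
M(B) = 2*B² (M(B) = B*(2*B) = 2*B²)
X(L) = -5 + 2*L² (X(L) = (L² + L²) - 5 = 2*L² - 5 = -5 + 2*L²)
(M(Z) - 21)*X(R) = (2*(-2/9)² - 21)*(-5 + 2*5²) = (2*(4/81) - 21)*(-5 + 2*25) = (8/81 - 21)*(-5 + 50) = -1693/81*45 = -8465/9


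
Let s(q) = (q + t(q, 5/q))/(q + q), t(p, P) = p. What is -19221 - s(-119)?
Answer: -19222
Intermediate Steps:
s(q) = 1 (s(q) = (q + q)/(q + q) = (2*q)/((2*q)) = (2*q)*(1/(2*q)) = 1)
-19221 - s(-119) = -19221 - 1*1 = -19221 - 1 = -19222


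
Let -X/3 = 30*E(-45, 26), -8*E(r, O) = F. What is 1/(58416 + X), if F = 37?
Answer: 4/235329 ≈ 1.6997e-5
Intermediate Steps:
E(r, O) = -37/8 (E(r, O) = -⅛*37 = -37/8)
X = 1665/4 (X = -90*(-37)/8 = -3*(-555/4) = 1665/4 ≈ 416.25)
1/(58416 + X) = 1/(58416 + 1665/4) = 1/(235329/4) = 4/235329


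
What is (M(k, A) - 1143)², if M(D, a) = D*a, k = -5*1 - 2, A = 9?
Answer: 1454436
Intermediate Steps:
k = -7 (k = -5 - 2 = -7)
(M(k, A) - 1143)² = (-7*9 - 1143)² = (-63 - 1143)² = (-1206)² = 1454436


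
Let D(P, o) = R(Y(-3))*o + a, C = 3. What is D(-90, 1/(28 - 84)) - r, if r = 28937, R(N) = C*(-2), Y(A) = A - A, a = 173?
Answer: -805389/28 ≈ -28764.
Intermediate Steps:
Y(A) = 0
R(N) = -6 (R(N) = 3*(-2) = -6)
D(P, o) = 173 - 6*o (D(P, o) = -6*o + 173 = 173 - 6*o)
D(-90, 1/(28 - 84)) - r = (173 - 6/(28 - 84)) - 1*28937 = (173 - 6/(-56)) - 28937 = (173 - 6*(-1/56)) - 28937 = (173 + 3/28) - 28937 = 4847/28 - 28937 = -805389/28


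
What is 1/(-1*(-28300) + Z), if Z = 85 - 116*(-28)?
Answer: 1/31633 ≈ 3.1613e-5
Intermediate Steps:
Z = 3333 (Z = 85 + 3248 = 3333)
1/(-1*(-28300) + Z) = 1/(-1*(-28300) + 3333) = 1/(28300 + 3333) = 1/31633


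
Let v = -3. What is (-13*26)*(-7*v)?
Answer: -7098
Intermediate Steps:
(-13*26)*(-7*v) = (-13*26)*(-7*(-3)) = -338*21 = -7098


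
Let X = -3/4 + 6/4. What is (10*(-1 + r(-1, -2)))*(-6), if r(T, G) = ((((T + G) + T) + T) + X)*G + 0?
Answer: -450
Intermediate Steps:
X = 3/4 (X = -3*1/4 + 6*(1/4) = -3/4 + 3/2 = 3/4 ≈ 0.75000)
r(T, G) = G*(3/4 + G + 3*T) (r(T, G) = ((((T + G) + T) + T) + 3/4)*G + 0 = ((((G + T) + T) + T) + 3/4)*G + 0 = (((G + 2*T) + T) + 3/4)*G + 0 = ((G + 3*T) + 3/4)*G + 0 = (3/4 + G + 3*T)*G + 0 = G*(3/4 + G + 3*T) + 0 = G*(3/4 + G + 3*T))
(10*(-1 + r(-1, -2)))*(-6) = (10*(-1 + (1/4)*(-2)*(3 + 4*(-2) + 12*(-1))))*(-6) = (10*(-1 + (1/4)*(-2)*(3 - 8 - 12)))*(-6) = (10*(-1 + (1/4)*(-2)*(-17)))*(-6) = (10*(-1 + 17/2))*(-6) = (10*(15/2))*(-6) = 75*(-6) = -450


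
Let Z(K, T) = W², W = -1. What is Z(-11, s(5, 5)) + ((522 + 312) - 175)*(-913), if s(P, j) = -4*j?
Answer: -601666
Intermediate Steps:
Z(K, T) = 1 (Z(K, T) = (-1)² = 1)
Z(-11, s(5, 5)) + ((522 + 312) - 175)*(-913) = 1 + ((522 + 312) - 175)*(-913) = 1 + (834 - 175)*(-913) = 1 + 659*(-913) = 1 - 601667 = -601666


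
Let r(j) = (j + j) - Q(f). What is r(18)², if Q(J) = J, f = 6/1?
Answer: 900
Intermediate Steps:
f = 6 (f = 6*1 = 6)
r(j) = -6 + 2*j (r(j) = (j + j) - 1*6 = 2*j - 6 = -6 + 2*j)
r(18)² = (-6 + 2*18)² = (-6 + 36)² = 30² = 900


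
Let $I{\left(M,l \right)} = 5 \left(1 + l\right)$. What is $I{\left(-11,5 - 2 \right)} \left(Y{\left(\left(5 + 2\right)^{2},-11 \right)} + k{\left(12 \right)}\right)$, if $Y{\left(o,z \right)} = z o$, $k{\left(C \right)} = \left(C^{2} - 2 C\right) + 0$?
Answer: $-8380$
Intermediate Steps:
$k{\left(C \right)} = C^{2} - 2 C$
$Y{\left(o,z \right)} = o z$
$I{\left(M,l \right)} = 5 + 5 l$
$I{\left(-11,5 - 2 \right)} \left(Y{\left(\left(5 + 2\right)^{2},-11 \right)} + k{\left(12 \right)}\right) = \left(5 + 5 \left(5 - 2\right)\right) \left(\left(5 + 2\right)^{2} \left(-11\right) + 12 \left(-2 + 12\right)\right) = \left(5 + 5 \left(5 - 2\right)\right) \left(7^{2} \left(-11\right) + 12 \cdot 10\right) = \left(5 + 5 \cdot 3\right) \left(49 \left(-11\right) + 120\right) = \left(5 + 15\right) \left(-539 + 120\right) = 20 \left(-419\right) = -8380$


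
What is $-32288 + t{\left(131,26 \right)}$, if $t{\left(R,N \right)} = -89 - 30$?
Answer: $-32407$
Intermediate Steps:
$t{\left(R,N \right)} = -119$
$-32288 + t{\left(131,26 \right)} = -32288 - 119 = -32407$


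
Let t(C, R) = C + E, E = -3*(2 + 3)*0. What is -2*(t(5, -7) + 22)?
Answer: -54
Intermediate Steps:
E = 0 (E = -3*5*0 = -15*0 = 0)
t(C, R) = C (t(C, R) = C + 0 = C)
-2*(t(5, -7) + 22) = -2*(5 + 22) = -2*27 = -54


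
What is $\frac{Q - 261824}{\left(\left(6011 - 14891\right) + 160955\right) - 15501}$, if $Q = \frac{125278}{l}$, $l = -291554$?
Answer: $- \frac{38167979887}{19909347998} \approx -1.9171$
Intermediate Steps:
$Q = - \frac{62639}{145777}$ ($Q = \frac{125278}{-291554} = 125278 \left(- \frac{1}{291554}\right) = - \frac{62639}{145777} \approx -0.42969$)
$\frac{Q - 261824}{\left(\left(6011 - 14891\right) + 160955\right) - 15501} = \frac{- \frac{62639}{145777} - 261824}{\left(\left(6011 - 14891\right) + 160955\right) - 15501} = - \frac{38167979887}{145777 \left(\left(-8880 + 160955\right) - 15501\right)} = - \frac{38167979887}{145777 \left(152075 - 15501\right)} = - \frac{38167979887}{145777 \cdot 136574} = \left(- \frac{38167979887}{145777}\right) \frac{1}{136574} = - \frac{38167979887}{19909347998}$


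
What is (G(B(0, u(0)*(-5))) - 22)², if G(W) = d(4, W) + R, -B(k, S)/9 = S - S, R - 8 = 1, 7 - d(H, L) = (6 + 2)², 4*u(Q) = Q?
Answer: 4900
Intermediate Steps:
u(Q) = Q/4
d(H, L) = -57 (d(H, L) = 7 - (6 + 2)² = 7 - 1*8² = 7 - 1*64 = 7 - 64 = -57)
R = 9 (R = 8 + 1 = 9)
B(k, S) = 0 (B(k, S) = -9*(S - S) = -9*0 = 0)
G(W) = -48 (G(W) = -57 + 9 = -48)
(G(B(0, u(0)*(-5))) - 22)² = (-48 - 22)² = (-70)² = 4900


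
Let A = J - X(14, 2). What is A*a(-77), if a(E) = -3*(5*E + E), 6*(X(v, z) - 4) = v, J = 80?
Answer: 102102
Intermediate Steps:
X(v, z) = 4 + v/6
A = 221/3 (A = 80 - (4 + (⅙)*14) = 80 - (4 + 7/3) = 80 - 1*19/3 = 80 - 19/3 = 221/3 ≈ 73.667)
a(E) = -18*E
A*a(-77) = 221*(-18*(-77))/3 = (221/3)*1386 = 102102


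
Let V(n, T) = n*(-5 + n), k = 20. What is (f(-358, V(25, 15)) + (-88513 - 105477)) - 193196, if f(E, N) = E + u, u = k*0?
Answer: -387544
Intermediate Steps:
u = 0 (u = 20*0 = 0)
f(E, N) = E (f(E, N) = E + 0 = E)
(f(-358, V(25, 15)) + (-88513 - 105477)) - 193196 = (-358 + (-88513 - 105477)) - 193196 = (-358 - 193990) - 193196 = -194348 - 193196 = -387544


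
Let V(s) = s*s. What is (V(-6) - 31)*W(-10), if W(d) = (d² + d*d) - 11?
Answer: 945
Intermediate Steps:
V(s) = s²
W(d) = -11 + 2*d² (W(d) = (d² + d²) - 11 = 2*d² - 11 = -11 + 2*d²)
(V(-6) - 31)*W(-10) = ((-6)² - 31)*(-11 + 2*(-10)²) = (36 - 31)*(-11 + 2*100) = 5*(-11 + 200) = 5*189 = 945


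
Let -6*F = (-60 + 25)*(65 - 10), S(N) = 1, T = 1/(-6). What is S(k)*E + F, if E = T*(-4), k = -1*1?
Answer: 643/2 ≈ 321.50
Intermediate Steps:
T = -⅙ ≈ -0.16667
k = -1
F = 1925/6 (F = -(-60 + 25)*(65 - 10)/6 = -(-35)*55/6 = -⅙*(-1925) = 1925/6 ≈ 320.83)
E = ⅔ (E = -⅙*(-4) = ⅔ ≈ 0.66667)
S(k)*E + F = 1*(⅔) + 1925/6 = ⅔ + 1925/6 = 643/2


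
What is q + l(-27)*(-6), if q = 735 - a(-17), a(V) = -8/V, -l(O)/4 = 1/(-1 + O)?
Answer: 87307/119 ≈ 733.67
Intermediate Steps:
l(O) = -4/(-1 + O)
q = 12487/17 (q = 735 - (-8)/(-17) = 735 - (-8)*(-1)/17 = 735 - 1*8/17 = 735 - 8/17 = 12487/17 ≈ 734.53)
q + l(-27)*(-6) = 12487/17 - 4/(-1 - 27)*(-6) = 12487/17 - 4/(-28)*(-6) = 12487/17 - 4*(-1/28)*(-6) = 12487/17 + (⅐)*(-6) = 12487/17 - 6/7 = 87307/119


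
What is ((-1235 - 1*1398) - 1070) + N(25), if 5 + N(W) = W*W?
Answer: -3083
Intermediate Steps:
N(W) = -5 + W**2 (N(W) = -5 + W*W = -5 + W**2)
((-1235 - 1*1398) - 1070) + N(25) = ((-1235 - 1*1398) - 1070) + (-5 + 25**2) = ((-1235 - 1398) - 1070) + (-5 + 625) = (-2633 - 1070) + 620 = -3703 + 620 = -3083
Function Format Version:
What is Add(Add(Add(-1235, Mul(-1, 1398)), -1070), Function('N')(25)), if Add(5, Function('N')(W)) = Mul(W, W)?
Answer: -3083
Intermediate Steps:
Function('N')(W) = Add(-5, Pow(W, 2)) (Function('N')(W) = Add(-5, Mul(W, W)) = Add(-5, Pow(W, 2)))
Add(Add(Add(-1235, Mul(-1, 1398)), -1070), Function('N')(25)) = Add(Add(Add(-1235, Mul(-1, 1398)), -1070), Add(-5, Pow(25, 2))) = Add(Add(Add(-1235, -1398), -1070), Add(-5, 625)) = Add(Add(-2633, -1070), 620) = Add(-3703, 620) = -3083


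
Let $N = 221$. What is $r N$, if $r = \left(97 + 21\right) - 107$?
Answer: $2431$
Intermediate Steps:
$r = 11$ ($r = 118 - 107 = 11$)
$r N = 11 \cdot 221 = 2431$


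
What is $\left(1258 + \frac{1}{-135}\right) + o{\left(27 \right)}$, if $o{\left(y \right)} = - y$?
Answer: $\frac{166184}{135} \approx 1231.0$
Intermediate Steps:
$\left(1258 + \frac{1}{-135}\right) + o{\left(27 \right)} = \left(1258 + \frac{1}{-135}\right) - 27 = \left(1258 - \frac{1}{135}\right) - 27 = \frac{169829}{135} - 27 = \frac{166184}{135}$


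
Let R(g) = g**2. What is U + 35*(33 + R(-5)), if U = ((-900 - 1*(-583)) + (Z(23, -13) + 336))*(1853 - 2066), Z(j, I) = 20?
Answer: -6277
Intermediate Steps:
U = -8307 (U = ((-900 - 1*(-583)) + (20 + 336))*(1853 - 2066) = ((-900 + 583) + 356)*(-213) = (-317 + 356)*(-213) = 39*(-213) = -8307)
U + 35*(33 + R(-5)) = -8307 + 35*(33 + (-5)**2) = -8307 + 35*(33 + 25) = -8307 + 35*58 = -8307 + 2030 = -6277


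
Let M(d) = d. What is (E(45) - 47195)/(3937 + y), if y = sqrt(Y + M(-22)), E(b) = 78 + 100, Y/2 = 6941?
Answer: -185105929/15486109 + 282102*sqrt(385)/15486109 ≈ -11.596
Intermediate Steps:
Y = 13882 (Y = 2*6941 = 13882)
E(b) = 178
y = 6*sqrt(385) (y = sqrt(13882 - 22) = sqrt(13860) = 6*sqrt(385) ≈ 117.73)
(E(45) - 47195)/(3937 + y) = (178 - 47195)/(3937 + 6*sqrt(385)) = -47017/(3937 + 6*sqrt(385))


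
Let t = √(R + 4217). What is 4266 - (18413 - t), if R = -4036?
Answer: -14147 + √181 ≈ -14134.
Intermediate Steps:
t = √181 (t = √(-4036 + 4217) = √181 ≈ 13.454)
4266 - (18413 - t) = 4266 - (18413 - √181) = 4266 + (-18413 + √181) = -14147 + √181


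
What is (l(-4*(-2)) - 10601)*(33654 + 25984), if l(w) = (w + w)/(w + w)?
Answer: -632162800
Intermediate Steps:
l(w) = 1 (l(w) = (2*w)/((2*w)) = (2*w)*(1/(2*w)) = 1)
(l(-4*(-2)) - 10601)*(33654 + 25984) = (1 - 10601)*(33654 + 25984) = -10600*59638 = -632162800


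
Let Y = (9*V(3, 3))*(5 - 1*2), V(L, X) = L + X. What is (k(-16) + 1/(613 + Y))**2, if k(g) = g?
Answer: 153735201/600625 ≈ 255.96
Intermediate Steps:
Y = 162 (Y = (9*(3 + 3))*(5 - 1*2) = (9*6)*(5 - 2) = 54*3 = 162)
(k(-16) + 1/(613 + Y))**2 = (-16 + 1/(613 + 162))**2 = (-16 + 1/775)**2 = (-12399/775)**2 = 153735201/600625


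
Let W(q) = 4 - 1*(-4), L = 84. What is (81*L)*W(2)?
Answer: 54432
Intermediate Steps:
W(q) = 8 (W(q) = 4 + 4 = 8)
(81*L)*W(2) = (81*84)*8 = 6804*8 = 54432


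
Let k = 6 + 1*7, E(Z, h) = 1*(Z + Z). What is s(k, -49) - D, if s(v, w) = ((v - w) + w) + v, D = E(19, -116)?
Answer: -12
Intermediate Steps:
E(Z, h) = 2*Z (E(Z, h) = 1*(2*Z) = 2*Z)
D = 38 (D = 2*19 = 38)
k = 13 (k = 6 + 7 = 13)
s(v, w) = 2*v (s(v, w) = v + v = 2*v)
s(k, -49) - D = 2*13 - 1*38 = 26 - 38 = -12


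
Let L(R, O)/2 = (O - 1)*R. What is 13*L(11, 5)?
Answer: 1144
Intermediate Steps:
L(R, O) = 2*R*(-1 + O) (L(R, O) = 2*((O - 1)*R) = 2*((-1 + O)*R) = 2*(R*(-1 + O)) = 2*R*(-1 + O))
13*L(11, 5) = 13*(2*11*(-1 + 5)) = 13*(2*11*4) = 13*88 = 1144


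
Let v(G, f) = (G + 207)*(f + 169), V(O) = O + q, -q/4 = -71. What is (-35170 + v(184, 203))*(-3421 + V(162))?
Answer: -328088950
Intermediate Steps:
q = 284 (q = -4*(-71) = 284)
V(O) = 284 + O (V(O) = O + 284 = 284 + O)
v(G, f) = (169 + f)*(207 + G) (v(G, f) = (207 + G)*(169 + f) = (169 + f)*(207 + G))
(-35170 + v(184, 203))*(-3421 + V(162)) = (-35170 + (34983 + 169*184 + 207*203 + 184*203))*(-3421 + (284 + 162)) = (-35170 + (34983 + 31096 + 42021 + 37352))*(-3421 + 446) = (-35170 + 145452)*(-2975) = 110282*(-2975) = -328088950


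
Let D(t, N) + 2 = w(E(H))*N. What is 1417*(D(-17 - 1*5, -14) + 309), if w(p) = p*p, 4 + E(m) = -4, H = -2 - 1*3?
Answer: -834613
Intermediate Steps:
H = -5 (H = -2 - 3 = -5)
E(m) = -8 (E(m) = -4 - 4 = -8)
w(p) = p²
D(t, N) = -2 + 64*N (D(t, N) = -2 + (-8)²*N = -2 + 64*N)
1417*(D(-17 - 1*5, -14) + 309) = 1417*((-2 + 64*(-14)) + 309) = 1417*((-2 - 896) + 309) = 1417*(-898 + 309) = 1417*(-589) = -834613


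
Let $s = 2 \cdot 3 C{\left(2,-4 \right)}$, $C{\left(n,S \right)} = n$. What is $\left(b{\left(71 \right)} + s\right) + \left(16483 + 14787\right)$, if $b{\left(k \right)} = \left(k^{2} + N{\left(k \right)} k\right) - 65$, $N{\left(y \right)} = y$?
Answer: $41299$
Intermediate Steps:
$s = 12$ ($s = 2 \cdot 3 \cdot 2 = 6 \cdot 2 = 12$)
$b{\left(k \right)} = -65 + 2 k^{2}$ ($b{\left(k \right)} = \left(k^{2} + k k\right) - 65 = \left(k^{2} + k^{2}\right) - 65 = 2 k^{2} - 65 = -65 + 2 k^{2}$)
$\left(b{\left(71 \right)} + s\right) + \left(16483 + 14787\right) = \left(\left(-65 + 2 \cdot 71^{2}\right) + 12\right) + \left(16483 + 14787\right) = \left(\left(-65 + 2 \cdot 5041\right) + 12\right) + 31270 = \left(\left(-65 + 10082\right) + 12\right) + 31270 = \left(10017 + 12\right) + 31270 = 10029 + 31270 = 41299$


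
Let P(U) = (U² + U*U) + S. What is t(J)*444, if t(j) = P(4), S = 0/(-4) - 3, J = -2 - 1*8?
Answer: 12876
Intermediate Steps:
J = -10 (J = -2 - 8 = -10)
S = -3 (S = 0*(-¼) - 3 = 0 - 3 = -3)
P(U) = -3 + 2*U² (P(U) = (U² + U*U) - 3 = (U² + U²) - 3 = 2*U² - 3 = -3 + 2*U²)
t(j) = 29 (t(j) = -3 + 2*4² = -3 + 2*16 = -3 + 32 = 29)
t(J)*444 = 29*444 = 12876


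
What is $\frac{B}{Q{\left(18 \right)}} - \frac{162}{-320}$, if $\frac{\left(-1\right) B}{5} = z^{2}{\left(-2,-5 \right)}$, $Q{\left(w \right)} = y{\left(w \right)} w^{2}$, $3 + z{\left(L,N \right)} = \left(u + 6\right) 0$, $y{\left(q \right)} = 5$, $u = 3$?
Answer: $\frac{689}{1440} \approx 0.47847$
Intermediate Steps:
$z{\left(L,N \right)} = -3$ ($z{\left(L,N \right)} = -3 + \left(3 + 6\right) 0 = -3 + 9 \cdot 0 = -3 + 0 = -3$)
$Q{\left(w \right)} = 5 w^{2}$
$B = -45$ ($B = - 5 \left(-3\right)^{2} = \left(-5\right) 9 = -45$)
$\frac{B}{Q{\left(18 \right)}} - \frac{162}{-320} = - \frac{45}{5 \cdot 18^{2}} - \frac{162}{-320} = - \frac{45}{5 \cdot 324} - - \frac{81}{160} = - \frac{45}{1620} + \frac{81}{160} = \left(-45\right) \frac{1}{1620} + \frac{81}{160} = - \frac{1}{36} + \frac{81}{160} = \frac{689}{1440}$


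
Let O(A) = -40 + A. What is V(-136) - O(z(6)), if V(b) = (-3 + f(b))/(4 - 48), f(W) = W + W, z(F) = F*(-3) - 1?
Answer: 261/4 ≈ 65.250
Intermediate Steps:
z(F) = -1 - 3*F (z(F) = -3*F - 1 = -1 - 3*F)
f(W) = 2*W
V(b) = 3/44 - b/22 (V(b) = (-3 + 2*b)/(4 - 48) = (-3 + 2*b)/(-44) = (-3 + 2*b)*(-1/44) = 3/44 - b/22)
V(-136) - O(z(6)) = (3/44 - 1/22*(-136)) - (-40 + (-1 - 3*6)) = (3/44 + 68/11) - (-40 + (-1 - 18)) = 25/4 - (-40 - 19) = 25/4 - 1*(-59) = 25/4 + 59 = 261/4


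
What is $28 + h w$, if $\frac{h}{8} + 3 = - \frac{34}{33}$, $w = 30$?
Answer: $- \frac{10332}{11} \approx -939.27$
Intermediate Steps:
$h = - \frac{1064}{33}$ ($h = -24 + 8 \left(- \frac{34}{33}\right) = -24 - \frac{272}{33} = - \frac{1064}{33} \approx -32.242$)
$28 + h w = 28 - \frac{10640}{11} = - \frac{10332}{11}$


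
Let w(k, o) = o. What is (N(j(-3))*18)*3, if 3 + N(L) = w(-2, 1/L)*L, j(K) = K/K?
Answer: -108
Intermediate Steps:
j(K) = 1
N(L) = -2 (N(L) = -3 + L/L = -3 + 1 = -2)
(N(j(-3))*18)*3 = -2*18*3 = -36*3 = -108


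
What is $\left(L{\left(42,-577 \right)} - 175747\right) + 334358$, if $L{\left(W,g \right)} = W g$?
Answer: $134377$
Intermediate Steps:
$\left(L{\left(42,-577 \right)} - 175747\right) + 334358 = \left(42 \left(-577\right) - 175747\right) + 334358 = \left(-24234 - 175747\right) + 334358 = -199981 + 334358 = 134377$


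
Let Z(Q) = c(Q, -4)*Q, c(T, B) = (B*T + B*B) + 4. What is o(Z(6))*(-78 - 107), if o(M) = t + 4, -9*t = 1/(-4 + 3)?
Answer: -6845/9 ≈ -760.56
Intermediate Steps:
c(T, B) = 4 + B² + B*T (c(T, B) = (B*T + B²) + 4 = (B² + B*T) + 4 = 4 + B² + B*T)
t = ⅑ (t = -1/(9*(-4 + 3)) = -⅑/(-1) = -⅑*(-1) = ⅑ ≈ 0.11111)
Z(Q) = Q*(20 - 4*Q) (Z(Q) = (4 + (-4)² - 4*Q)*Q = (4 + 16 - 4*Q)*Q = (20 - 4*Q)*Q = Q*(20 - 4*Q))
o(M) = 37/9 (o(M) = ⅑ + 4 = 37/9)
o(Z(6))*(-78 - 107) = 37*(-78 - 107)/9 = (37/9)*(-185) = -6845/9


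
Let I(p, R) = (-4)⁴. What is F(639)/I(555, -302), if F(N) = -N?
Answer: -639/256 ≈ -2.4961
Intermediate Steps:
I(p, R) = 256
F(639)/I(555, -302) = -1*639/256 = -639*1/256 = -639/256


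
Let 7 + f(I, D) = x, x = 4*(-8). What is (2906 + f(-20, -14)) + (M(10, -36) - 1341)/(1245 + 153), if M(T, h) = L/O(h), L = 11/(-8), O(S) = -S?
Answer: 1153936789/402624 ≈ 2866.0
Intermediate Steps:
L = -11/8 (L = 11*(-⅛) = -11/8 ≈ -1.3750)
M(T, h) = 11/(8*h) (M(T, h) = -11*(-1/h)/8 = -(-11)/(8*h) = 11/(8*h))
x = -32
f(I, D) = -39 (f(I, D) = -7 - 32 = -39)
(2906 + f(-20, -14)) + (M(10, -36) - 1341)/(1245 + 153) = (2906 - 39) + ((11/8)/(-36) - 1341)/(1245 + 153) = 2867 + ((11/8)*(-1/36) - 1341)/1398 = 2867 + (-11/288 - 1341)*(1/1398) = 2867 - 386219/288*1/1398 = 2867 - 386219/402624 = 1153936789/402624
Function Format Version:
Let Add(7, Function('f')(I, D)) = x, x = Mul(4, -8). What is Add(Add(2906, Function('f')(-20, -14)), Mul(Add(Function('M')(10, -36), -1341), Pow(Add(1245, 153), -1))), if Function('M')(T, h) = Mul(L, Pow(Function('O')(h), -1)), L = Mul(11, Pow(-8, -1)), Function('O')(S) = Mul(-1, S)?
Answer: Rational(1153936789, 402624) ≈ 2866.0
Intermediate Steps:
L = Rational(-11, 8) (L = Mul(11, Rational(-1, 8)) = Rational(-11, 8) ≈ -1.3750)
Function('M')(T, h) = Mul(Rational(11, 8), Pow(h, -1)) (Function('M')(T, h) = Mul(Rational(-11, 8), Pow(Mul(-1, h), -1)) = Mul(Rational(-11, 8), Mul(-1, Pow(h, -1))) = Mul(Rational(11, 8), Pow(h, -1)))
x = -32
Function('f')(I, D) = -39 (Function('f')(I, D) = Add(-7, -32) = -39)
Add(Add(2906, Function('f')(-20, -14)), Mul(Add(Function('M')(10, -36), -1341), Pow(Add(1245, 153), -1))) = Add(Add(2906, -39), Mul(Add(Mul(Rational(11, 8), Pow(-36, -1)), -1341), Pow(Add(1245, 153), -1))) = Add(2867, Mul(Add(Mul(Rational(11, 8), Rational(-1, 36)), -1341), Pow(1398, -1))) = Add(2867, Mul(Add(Rational(-11, 288), -1341), Rational(1, 1398))) = Add(2867, Mul(Rational(-386219, 288), Rational(1, 1398))) = Add(2867, Rational(-386219, 402624)) = Rational(1153936789, 402624)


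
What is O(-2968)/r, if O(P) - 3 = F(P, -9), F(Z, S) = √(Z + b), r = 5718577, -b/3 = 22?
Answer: 3/5718577 + I*√3034/5718577 ≈ 5.2461e-7 + 9.6321e-6*I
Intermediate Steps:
b = -66 (b = -3*22 = -66)
F(Z, S) = √(-66 + Z) (F(Z, S) = √(Z - 66) = √(-66 + Z))
O(P) = 3 + √(-66 + P)
O(-2968)/r = (3 + √(-66 - 2968))/5718577 = (3 + √(-3034))*(1/5718577) = (3 + I*√3034)*(1/5718577) = 3/5718577 + I*√3034/5718577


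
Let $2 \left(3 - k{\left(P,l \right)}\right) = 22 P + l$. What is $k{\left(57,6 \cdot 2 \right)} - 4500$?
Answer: $-5130$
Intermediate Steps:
$k{\left(P,l \right)} = 3 - 11 P - \frac{l}{2}$ ($k{\left(P,l \right)} = 3 - \frac{22 P + l}{2} = 3 - \frac{l + 22 P}{2} = 3 - \left(\frac{l}{2} + 11 P\right) = 3 - 11 P - \frac{l}{2}$)
$k{\left(57,6 \cdot 2 \right)} - 4500 = \left(3 - 627 - \frac{6 \cdot 2}{2}\right) - 4500 = \left(3 - 627 - 6\right) - 4500 = -630 - 4500 = -5130$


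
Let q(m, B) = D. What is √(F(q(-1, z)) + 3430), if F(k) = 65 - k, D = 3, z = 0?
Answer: 6*√97 ≈ 59.093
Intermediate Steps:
q(m, B) = 3
√(F(q(-1, z)) + 3430) = √((65 - 1*3) + 3430) = √((65 - 3) + 3430) = √(62 + 3430) = √3492 = 6*√97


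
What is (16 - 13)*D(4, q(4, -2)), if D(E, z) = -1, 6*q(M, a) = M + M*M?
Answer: -3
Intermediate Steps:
q(M, a) = M/6 + M**2/6 (q(M, a) = (M + M*M)/6 = (M + M**2)/6 = M/6 + M**2/6)
(16 - 13)*D(4, q(4, -2)) = (16 - 13)*(-1) = 3*(-1) = -3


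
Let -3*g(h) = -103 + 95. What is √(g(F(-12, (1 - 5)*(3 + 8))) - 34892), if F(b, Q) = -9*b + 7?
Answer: 2*I*√78501/3 ≈ 186.79*I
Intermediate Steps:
F(b, Q) = 7 - 9*b
g(h) = 8/3 (g(h) = -(-103 + 95)/3 = -⅓*(-8) = 8/3)
√(g(F(-12, (1 - 5)*(3 + 8))) - 34892) = √(8/3 - 34892) = √(-104668/3) = 2*I*√78501/3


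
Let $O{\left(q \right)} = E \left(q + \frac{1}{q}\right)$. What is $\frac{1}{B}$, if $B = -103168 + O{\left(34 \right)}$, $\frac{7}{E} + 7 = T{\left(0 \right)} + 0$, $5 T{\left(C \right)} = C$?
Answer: $- \frac{34}{3508869} \approx -9.6897 \cdot 10^{-6}$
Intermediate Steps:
$T{\left(C \right)} = \frac{C}{5}$
$E = -1$ ($E = \frac{7}{-7 + \left(\frac{1}{5} \cdot 0 + 0\right)} = \frac{7}{-7 + \left(0 + 0\right)} = \frac{7}{-7 + 0} = \frac{7}{-7} = 7 \left(- \frac{1}{7}\right) = -1$)
$O{\left(q \right)} = - q - \frac{1}{q}$ ($O{\left(q \right)} = - (q + \frac{1}{q}) = - q - \frac{1}{q}$)
$B = - \frac{3508869}{34}$ ($B = -103168 - \frac{1157}{34} = - \frac{3508869}{34} \approx -1.032 \cdot 10^{5}$)
$\frac{1}{B} = \frac{1}{- \frac{3508869}{34}} = - \frac{34}{3508869}$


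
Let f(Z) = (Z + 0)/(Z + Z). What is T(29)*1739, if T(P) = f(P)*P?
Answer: 50431/2 ≈ 25216.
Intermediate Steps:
f(Z) = ½ (f(Z) = Z/((2*Z)) = Z*(1/(2*Z)) = ½)
T(P) = P/2
T(29)*1739 = ((½)*29)*1739 = (29/2)*1739 = 50431/2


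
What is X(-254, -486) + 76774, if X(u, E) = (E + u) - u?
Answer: 76288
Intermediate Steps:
X(u, E) = E
X(-254, -486) + 76774 = -486 + 76774 = 76288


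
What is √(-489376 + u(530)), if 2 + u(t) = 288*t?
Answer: I*√336738 ≈ 580.29*I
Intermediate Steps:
u(t) = -2 + 288*t
√(-489376 + u(530)) = √(-489376 + (-2 + 288*530)) = √(-489376 + (-2 + 152640)) = √(-489376 + 152638) = √(-336738) = I*√336738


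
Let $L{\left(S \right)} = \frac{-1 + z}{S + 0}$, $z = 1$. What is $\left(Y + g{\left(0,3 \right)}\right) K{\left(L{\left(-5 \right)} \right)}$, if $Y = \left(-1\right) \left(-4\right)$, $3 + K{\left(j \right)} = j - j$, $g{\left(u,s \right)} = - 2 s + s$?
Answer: $-3$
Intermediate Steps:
$g{\left(u,s \right)} = - s$
$L{\left(S \right)} = 0$ ($L{\left(S \right)} = \frac{-1 + 1}{S + 0} = \frac{0}{S} = 0$)
$K{\left(j \right)} = -3$ ($K{\left(j \right)} = -3 + \left(j - j\right) = -3 + 0 = -3$)
$Y = 4$
$\left(Y + g{\left(0,3 \right)}\right) K{\left(L{\left(-5 \right)} \right)} = \left(4 - 3\right) \left(-3\right) = 1 \left(-3\right) = -3$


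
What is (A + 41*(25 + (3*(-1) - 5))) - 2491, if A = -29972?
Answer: -31766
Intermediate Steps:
(A + 41*(25 + (3*(-1) - 5))) - 2491 = (-29972 + 41*(25 + (3*(-1) - 5))) - 2491 = (-29972 + 41*(25 + (-3 - 5))) - 2491 = (-29972 + 41*(25 - 8)) - 2491 = (-29972 + 41*17) - 2491 = (-29972 + 697) - 2491 = -29275 - 2491 = -31766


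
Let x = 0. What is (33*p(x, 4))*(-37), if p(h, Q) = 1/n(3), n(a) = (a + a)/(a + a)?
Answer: -1221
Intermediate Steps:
n(a) = 1 (n(a) = (2*a)/((2*a)) = (2*a)*(1/(2*a)) = 1)
p(h, Q) = 1 (p(h, Q) = 1/1 = 1)
(33*p(x, 4))*(-37) = (33*1)*(-37) = 33*(-37) = -1221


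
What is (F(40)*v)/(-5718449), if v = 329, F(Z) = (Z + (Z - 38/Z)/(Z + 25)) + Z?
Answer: -34472949/7433983700 ≈ -0.0046372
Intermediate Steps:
F(Z) = 2*Z + (Z - 38/Z)/(25 + Z) (F(Z) = (Z + (Z - 38/Z)/(25 + Z)) + Z = 2*Z + (Z - 38/Z)/(25 + Z))
(F(40)*v)/(-5718449) = (((-38 + 2*40³ + 51*40²)/(40*(25 + 40)))*329)/(-5718449) = (((1/40)*(-38 + 2*64000 + 51*1600)/65)*329)*(-1/5718449) = (((1/40)*(1/65)*(-38 + 128000 + 81600))*329)*(-1/5718449) = (((1/40)*(1/65)*209562)*329)*(-1/5718449) = ((104781/1300)*329)*(-1/5718449) = (34472949/1300)*(-1/5718449) = -34472949/7433983700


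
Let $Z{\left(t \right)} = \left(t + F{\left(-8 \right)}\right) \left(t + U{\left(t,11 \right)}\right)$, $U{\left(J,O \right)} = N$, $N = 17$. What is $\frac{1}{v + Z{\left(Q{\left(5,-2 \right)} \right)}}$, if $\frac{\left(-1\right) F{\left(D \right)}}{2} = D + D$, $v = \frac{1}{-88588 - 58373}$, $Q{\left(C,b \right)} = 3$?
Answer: $\frac{146961}{102872699} \approx 0.0014286$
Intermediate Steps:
$U{\left(J,O \right)} = 17$
$v = - \frac{1}{146961}$ ($v = \frac{1}{-146961} = - \frac{1}{146961} \approx -6.8045 \cdot 10^{-6}$)
$F{\left(D \right)} = - 4 D$ ($F{\left(D \right)} = - 2 \left(D + D\right) = - 2 \cdot 2 D = - 4 D$)
$Z{\left(t \right)} = \left(17 + t\right) \left(32 + t\right)$ ($Z{\left(t \right)} = \left(t - -32\right) \left(t + 17\right) = \left(t + 32\right) \left(17 + t\right) = \left(32 + t\right) \left(17 + t\right) = \left(17 + t\right) \left(32 + t\right)$)
$\frac{1}{v + Z{\left(Q{\left(5,-2 \right)} \right)}} = \frac{1}{- \frac{1}{146961} + \left(544 + 3^{2} + 49 \cdot 3\right)} = \frac{1}{- \frac{1}{146961} + \left(544 + 9 + 147\right)} = \frac{1}{- \frac{1}{146961} + 700} = \frac{1}{\frac{102872699}{146961}} = \frac{146961}{102872699}$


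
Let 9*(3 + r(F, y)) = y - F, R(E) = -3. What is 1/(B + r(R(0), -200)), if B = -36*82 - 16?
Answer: -9/26936 ≈ -0.00033413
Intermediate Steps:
r(F, y) = -3 - F/9 + y/9 (r(F, y) = -3 + (y - F)/9 = -3 + (-F/9 + y/9) = -3 - F/9 + y/9)
B = -2968 (B = -2952 - 16 = -2968)
1/(B + r(R(0), -200)) = 1/(-2968 + (-3 - ⅑*(-3) + (⅑)*(-200))) = 1/(-2968 + (-3 + ⅓ - 200/9)) = 1/(-2968 - 224/9) = 1/(-26936/9) = -9/26936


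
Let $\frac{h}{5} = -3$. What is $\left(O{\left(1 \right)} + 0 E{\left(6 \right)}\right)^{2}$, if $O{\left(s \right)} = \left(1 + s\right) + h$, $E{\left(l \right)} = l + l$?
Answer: $169$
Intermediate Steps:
$h = -15$ ($h = 5 \left(-3\right) = -15$)
$E{\left(l \right)} = 2 l$
$O{\left(s \right)} = -14 + s$ ($O{\left(s \right)} = \left(1 + s\right) - 15 = -14 + s$)
$\left(O{\left(1 \right)} + 0 E{\left(6 \right)}\right)^{2} = \left(\left(-14 + 1\right) + 0 \cdot 2 \cdot 6\right)^{2} = \left(-13 + 0 \cdot 12\right)^{2} = \left(-13 + 0\right)^{2} = \left(-13\right)^{2} = 169$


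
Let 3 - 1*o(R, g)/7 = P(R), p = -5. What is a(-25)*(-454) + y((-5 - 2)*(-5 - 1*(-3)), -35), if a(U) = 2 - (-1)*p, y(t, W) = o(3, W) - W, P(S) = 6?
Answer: 1376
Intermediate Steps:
o(R, g) = -21 (o(R, g) = 21 - 7*6 = 21 - 42 = -21)
y(t, W) = -21 - W
a(U) = -3 (a(U) = 2 - (-1)*(-5) = 2 - 1*5 = 2 - 5 = -3)
a(-25)*(-454) + y((-5 - 2)*(-5 - 1*(-3)), -35) = -3*(-454) + (-21 - 1*(-35)) = 1362 + (-21 + 35) = 1362 + 14 = 1376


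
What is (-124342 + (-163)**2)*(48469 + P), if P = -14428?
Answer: -3328290693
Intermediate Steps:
(-124342 + (-163)**2)*(48469 + P) = (-124342 + (-163)**2)*(48469 - 14428) = (-124342 + 26569)*34041 = -97773*34041 = -3328290693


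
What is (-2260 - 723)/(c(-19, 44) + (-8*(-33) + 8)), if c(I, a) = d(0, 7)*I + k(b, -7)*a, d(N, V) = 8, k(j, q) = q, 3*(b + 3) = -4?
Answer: 2983/188 ≈ 15.867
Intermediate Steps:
b = -13/3 (b = -3 + (⅓)*(-4) = -3 - 4/3 = -13/3 ≈ -4.3333)
c(I, a) = -7*a + 8*I (c(I, a) = 8*I - 7*a = -7*a + 8*I)
(-2260 - 723)/(c(-19, 44) + (-8*(-33) + 8)) = (-2260 - 723)/((-7*44 + 8*(-19)) + (-8*(-33) + 8)) = -2983/((-308 - 152) + (264 + 8)) = -2983/(-460 + 272) = -2983/(-188) = -2983*(-1/188) = 2983/188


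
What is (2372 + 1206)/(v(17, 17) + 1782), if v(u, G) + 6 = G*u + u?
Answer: 1789/1041 ≈ 1.7185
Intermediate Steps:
v(u, G) = -6 + u + G*u (v(u, G) = -6 + (G*u + u) = -6 + (u + G*u) = -6 + u + G*u)
(2372 + 1206)/(v(17, 17) + 1782) = (2372 + 1206)/((-6 + 17 + 17*17) + 1782) = 3578/((-6 + 17 + 289) + 1782) = 3578/(300 + 1782) = 3578/2082 = 3578*(1/2082) = 1789/1041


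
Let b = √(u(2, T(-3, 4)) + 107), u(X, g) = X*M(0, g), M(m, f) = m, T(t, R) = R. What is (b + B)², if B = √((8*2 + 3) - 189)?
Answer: -63 + 2*I*√18190 ≈ -63.0 + 269.74*I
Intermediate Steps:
u(X, g) = 0 (u(X, g) = X*0 = 0)
b = √107 (b = √(0 + 107) = √107 ≈ 10.344)
B = I*√170 (B = √((16 + 3) - 189) = √(19 - 189) = √(-170) = I*√170 ≈ 13.038*I)
(b + B)² = (√107 + I*√170)²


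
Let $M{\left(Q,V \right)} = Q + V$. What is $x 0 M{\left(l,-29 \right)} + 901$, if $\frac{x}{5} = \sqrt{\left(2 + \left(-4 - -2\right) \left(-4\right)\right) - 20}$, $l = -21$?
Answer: $901$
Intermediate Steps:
$x = 5 i \sqrt{10}$ ($x = 5 \sqrt{\left(2 + \left(-4 - -2\right) \left(-4\right)\right) - 20} = 5 \sqrt{\left(2 + \left(-4 + 2\right) \left(-4\right)\right) - 20} = 5 \sqrt{\left(2 - -8\right) - 20} = 5 \sqrt{\left(2 + 8\right) - 20} = 5 \sqrt{10 - 20} = 5 \sqrt{-10} = 5 i \sqrt{10} \approx 15.811 i$)
$x 0 M{\left(l,-29 \right)} + 901 = 5 i \sqrt{10} \cdot 0 \left(-21 - 29\right) + 901 = 0 \left(-50\right) + 901 = 0 + 901 = 901$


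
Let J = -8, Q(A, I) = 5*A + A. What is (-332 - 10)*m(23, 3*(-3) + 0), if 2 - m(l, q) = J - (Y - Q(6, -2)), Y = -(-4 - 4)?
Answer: 6156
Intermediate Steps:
Y = 8 (Y = -1*(-8) = 8)
Q(A, I) = 6*A
m(l, q) = -18 (m(l, q) = 2 - (-8 - (8 - 6*6)) = 2 - (-8 - (8 - 1*36)) = 2 - (-8 - (8 - 36)) = 2 - (-8 - 1*(-28)) = 2 - (-8 + 28) = 2 - 1*20 = 2 - 20 = -18)
(-332 - 10)*m(23, 3*(-3) + 0) = (-332 - 10)*(-18) = -342*(-18) = 6156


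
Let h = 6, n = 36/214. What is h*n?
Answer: 108/107 ≈ 1.0093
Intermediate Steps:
n = 18/107 (n = 36*(1/214) = 18/107 ≈ 0.16822)
h*n = 6*(18/107) = 108/107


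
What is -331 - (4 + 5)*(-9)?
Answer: -250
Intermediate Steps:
-331 - (4 + 5)*(-9) = -331 - 9*(-9) = -331 - 1*(-81) = -331 + 81 = -250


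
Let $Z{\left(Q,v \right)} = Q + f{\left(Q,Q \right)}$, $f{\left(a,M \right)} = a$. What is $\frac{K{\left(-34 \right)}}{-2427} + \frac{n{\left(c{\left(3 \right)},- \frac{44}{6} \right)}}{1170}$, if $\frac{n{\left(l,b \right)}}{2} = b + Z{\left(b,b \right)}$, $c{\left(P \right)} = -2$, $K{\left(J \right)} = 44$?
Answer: $- \frac{26378}{473265} \approx -0.055736$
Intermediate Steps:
$Z{\left(Q,v \right)} = 2 Q$ ($Z{\left(Q,v \right)} = Q + Q = 2 Q$)
$n{\left(l,b \right)} = 6 b$ ($n{\left(l,b \right)} = 2 \left(b + 2 b\right) = 2 \cdot 3 b = 6 b$)
$\frac{K{\left(-34 \right)}}{-2427} + \frac{n{\left(c{\left(3 \right)},- \frac{44}{6} \right)}}{1170} = \frac{44}{-2427} + \frac{6 \left(- \frac{44}{6}\right)}{1170} = 44 \left(- \frac{1}{2427}\right) + 6 \left(\left(-44\right) \frac{1}{6}\right) \frac{1}{1170} = - \frac{44}{2427} + 6 \left(- \frac{22}{3}\right) \frac{1}{1170} = - \frac{44}{2427} - \frac{22}{585} = - \frac{26378}{473265}$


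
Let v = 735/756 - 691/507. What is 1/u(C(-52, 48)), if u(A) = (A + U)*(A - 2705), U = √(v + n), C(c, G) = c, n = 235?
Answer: 105456/13806847387 + 26*√1427363/13806847387 ≈ 9.8878e-6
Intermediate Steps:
v = -2377/6084 (v = 735*(1/756) - 691*1/507 = 35/36 - 691/507 = -2377/6084 ≈ -0.39070)
U = √1427363/78 (U = √(-2377/6084 + 235) = √(1427363/6084) = √1427363/78 ≈ 15.317)
u(A) = (-2705 + A)*(A + √1427363/78) (u(A) = (A + √1427363/78)*(A - 2705) = (A + √1427363/78)*(-2705 + A) = (-2705 + A)*(A + √1427363/78))
1/u(C(-52, 48)) = 1/((-52)² - 2705*(-52) - 2705*√1427363/78 + (1/78)*(-52)*√1427363) = 1/(2704 + 140660 - 2705*√1427363/78 - 2*√1427363/3) = 1/(143364 - 919*√1427363/26)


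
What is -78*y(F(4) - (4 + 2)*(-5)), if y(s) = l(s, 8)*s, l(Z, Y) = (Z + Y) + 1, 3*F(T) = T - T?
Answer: -91260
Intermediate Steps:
F(T) = 0 (F(T) = (T - T)/3 = (1/3)*0 = 0)
l(Z, Y) = 1 + Y + Z (l(Z, Y) = (Y + Z) + 1 = 1 + Y + Z)
y(s) = s*(9 + s) (y(s) = (1 + 8 + s)*s = (9 + s)*s = s*(9 + s))
-78*y(F(4) - (4 + 2)*(-5)) = -78*(0 - (4 + 2)*(-5))*(9 + (0 - (4 + 2)*(-5))) = -78*(0 - 6*(-5))*(9 + (0 - 6*(-5))) = -78*(0 - 1*(-30))*(9 + (0 - 1*(-30))) = -78*(0 + 30)*(9 + (0 + 30)) = -2340*(9 + 30) = -2340*39 = -78*1170 = -91260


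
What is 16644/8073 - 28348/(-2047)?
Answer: 3810488/239499 ≈ 15.910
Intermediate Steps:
16644/8073 - 28348/(-2047) = 16644*(1/8073) - 28348*(-1/2047) = 5548/2691 + 28348/2047 = 3810488/239499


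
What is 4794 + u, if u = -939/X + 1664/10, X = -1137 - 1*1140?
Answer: 18826283/3795 ≈ 4960.8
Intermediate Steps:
X = -2277 (X = -1137 - 1140 = -2277)
u = 633053/3795 (u = -939/(-2277) + 1664/10 = -939*(-1/2277) + 1664*(⅒) = 313/759 + 832/5 = 633053/3795 ≈ 166.81)
4794 + u = 4794 + 633053/3795 = 18826283/3795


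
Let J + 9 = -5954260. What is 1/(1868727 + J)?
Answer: -1/4085542 ≈ -2.4477e-7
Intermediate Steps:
J = -5954269 (J = -9 - 5954260 = -5954269)
1/(1868727 + J) = 1/(1868727 - 5954269) = 1/(-4085542) = -1/4085542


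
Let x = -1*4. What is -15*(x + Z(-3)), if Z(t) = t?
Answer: 105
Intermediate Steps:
x = -4
-15*(x + Z(-3)) = -15*(-4 - 3) = -15*(-7) = 105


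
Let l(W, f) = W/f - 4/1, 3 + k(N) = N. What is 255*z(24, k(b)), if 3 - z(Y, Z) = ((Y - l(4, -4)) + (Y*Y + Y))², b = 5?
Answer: -100887690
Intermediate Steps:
k(N) = -3 + N
l(W, f) = -4 + W/f (l(W, f) = W/f - 4*1 = W/f - 4 = -4 + W/f)
z(Y, Z) = 3 - (5 + Y² + 2*Y)² (z(Y, Z) = 3 - ((Y - (-4 + 4/(-4))) + (Y*Y + Y))² = 3 - ((Y - (-4 + 4*(-¼))) + (Y² + Y))² = 3 - ((Y - (-4 - 1)) + (Y + Y²))² = 3 - ((Y - 1*(-5)) + (Y + Y²))² = 3 - ((Y + 5) + (Y + Y²))² = 3 - ((5 + Y) + (Y + Y²))² = 3 - (5 + Y² + 2*Y)²)
255*z(24, k(b)) = 255*(3 - (5 + 24² + 2*24)²) = 255*(3 - (5 + 576 + 48)²) = 255*(3 - 1*629²) = 255*(3 - 1*395641) = 255*(3 - 395641) = 255*(-395638) = -100887690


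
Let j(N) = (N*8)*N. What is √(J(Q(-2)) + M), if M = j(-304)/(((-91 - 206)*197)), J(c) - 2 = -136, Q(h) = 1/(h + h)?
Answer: I*√55775550534/19503 ≈ 12.109*I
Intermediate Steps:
Q(h) = 1/(2*h)
J(c) = -134 (J(c) = 2 - 136 = -134)
j(N) = 8*N² (j(N) = (8*N)*N = 8*N²)
M = -739328/58509 (M = (8*(-304)²)/(((-91 - 206)*197)) = (8*92416)/((-297*197)) = 739328/(-58509) = 739328*(-1/58509) = -739328/58509 ≈ -12.636)
√(J(Q(-2)) + M) = √(-134 - 739328/58509) = √(-8579534/58509) = I*√55775550534/19503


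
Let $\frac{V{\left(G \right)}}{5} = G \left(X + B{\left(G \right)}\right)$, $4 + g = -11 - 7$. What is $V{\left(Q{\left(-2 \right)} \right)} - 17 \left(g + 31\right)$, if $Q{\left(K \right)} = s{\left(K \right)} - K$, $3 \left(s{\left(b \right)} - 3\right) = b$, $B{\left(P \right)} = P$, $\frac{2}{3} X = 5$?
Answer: $\frac{1861}{18} \approx 103.39$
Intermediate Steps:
$X = \frac{15}{2}$ ($X = \frac{3}{2} \cdot 5 = \frac{15}{2} \approx 7.5$)
$g = -22$ ($g = -4 - 18 = -22$)
$s{\left(b \right)} = 3 + \frac{b}{3}$
$Q{\left(K \right)} = 3 - \frac{2 K}{3}$ ($Q{\left(K \right)} = \left(3 + \frac{K}{3}\right) - K = 3 - \frac{2 K}{3}$)
$V{\left(G \right)} = 5 G \left(\frac{15}{2} + G\right)$
$V{\left(Q{\left(-2 \right)} \right)} - 17 \left(g + 31\right) = \frac{5 \left(3 - - \frac{4}{3}\right) \left(15 + 2 \left(3 - - \frac{4}{3}\right)\right)}{2} - 17 \left(-22 + 31\right) = \frac{5 \left(3 + \frac{4}{3}\right) \left(15 + 2 \left(3 + \frac{4}{3}\right)\right)}{2} - 17 \cdot 9 = \frac{5}{2} \cdot \frac{13}{3} \left(15 + 2 \cdot \frac{13}{3}\right) - 153 = \frac{5}{2} \cdot \frac{13}{3} \left(15 + \frac{26}{3}\right) - 153 = \frac{5}{2} \cdot \frac{13}{3} \cdot \frac{71}{3} - 153 = \frac{4615}{18} - 153 = \frac{1861}{18}$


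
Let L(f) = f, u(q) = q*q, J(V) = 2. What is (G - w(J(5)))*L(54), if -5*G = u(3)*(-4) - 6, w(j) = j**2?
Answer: 1188/5 ≈ 237.60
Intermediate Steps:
u(q) = q**2
G = 42/5 (G = -(3**2*(-4) - 6)/5 = -(9*(-4) - 6)/5 = -(-36 - 6)/5 = -1/5*(-42) = 42/5 ≈ 8.4000)
(G - w(J(5)))*L(54) = (42/5 - 1*2**2)*54 = (42/5 - 1*4)*54 = (42/5 - 4)*54 = (22/5)*54 = 1188/5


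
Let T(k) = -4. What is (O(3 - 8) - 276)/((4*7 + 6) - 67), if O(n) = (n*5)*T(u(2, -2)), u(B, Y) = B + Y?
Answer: 16/3 ≈ 5.3333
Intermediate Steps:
O(n) = -20*n (O(n) = (n*5)*(-4) = (5*n)*(-4) = -20*n)
(O(3 - 8) - 276)/((4*7 + 6) - 67) = (-20*(3 - 8) - 276)/((4*7 + 6) - 67) = (-20*(-5) - 276)/((28 + 6) - 67) = (100 - 276)/(34 - 67) = -176/(-33) = -176*(-1/33) = 16/3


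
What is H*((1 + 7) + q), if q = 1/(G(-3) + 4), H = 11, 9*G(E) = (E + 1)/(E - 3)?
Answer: 9889/109 ≈ 90.725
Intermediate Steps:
G(E) = (1 + E)/(9*(-3 + E)) (G(E) = ((E + 1)/(E - 3))/9 = ((1 + E)/(-3 + E))/9 = (1 + E)/(9*(-3 + E)))
q = 27/109 (q = 1/((1 - 3)/(9*(-3 - 3)) + 4) = 1/((⅑)*(-2)/(-6) + 4) = 1/((⅑)*(-⅙)*(-2) + 4) = 1/(1/27 + 4) = 1/(109/27) = 27/109 ≈ 0.24771)
H*((1 + 7) + q) = 11*((1 + 7) + 27/109) = 11*(8 + 27/109) = 11*(899/109) = 9889/109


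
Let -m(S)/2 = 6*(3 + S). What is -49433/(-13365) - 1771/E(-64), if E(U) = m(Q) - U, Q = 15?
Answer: 31183231/2031480 ≈ 15.350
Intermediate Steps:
m(S) = -36 - 12*S (m(S) = -12*(3 + S) = -2*(18 + 6*S) = -36 - 12*S)
E(U) = -216 - U (E(U) = (-36 - 12*15) - U = (-36 - 180) - U = -216 - U)
-49433/(-13365) - 1771/E(-64) = -49433/(-13365) - 1771/(-216 - 1*(-64)) = -49433*(-1/13365) - 1771/(-216 + 64) = 49433/13365 - 1771/(-152) = 49433/13365 - 1771*(-1/152) = 49433/13365 + 1771/152 = 31183231/2031480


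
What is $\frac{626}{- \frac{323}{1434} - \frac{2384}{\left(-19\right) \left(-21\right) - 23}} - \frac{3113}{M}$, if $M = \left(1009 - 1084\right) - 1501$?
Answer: $- \frac{65115706279}{697400488} \approx -93.369$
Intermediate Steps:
$M = -1576$ ($M = -75 - 1501 = -1576$)
$\frac{626}{- \frac{323}{1434} - \frac{2384}{\left(-19\right) \left(-21\right) - 23}} - \frac{3113}{M} = \frac{626}{- \frac{323}{1434} - \frac{2384}{\left(-19\right) \left(-21\right) - 23}} - \frac{3113}{-1576} = \frac{626}{\left(-323\right) \frac{1}{1434} - \frac{2384}{399 - 23}} - - \frac{3113}{1576} = \frac{626}{- \frac{323}{1434} - \frac{2384}{376}} + \frac{3113}{1576} = \frac{626}{- \frac{323}{1434} - \frac{298}{47}} + \frac{3113}{1576} = \frac{626}{- \frac{442513}{67398}} + \frac{3113}{1576} = 626 \left(- \frac{67398}{442513}\right) + \frac{3113}{1576} = - \frac{42191148}{442513} + \frac{3113}{1576} = - \frac{65115706279}{697400488}$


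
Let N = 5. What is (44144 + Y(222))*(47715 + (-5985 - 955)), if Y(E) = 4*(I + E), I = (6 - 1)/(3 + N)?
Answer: 3672563475/2 ≈ 1.8363e+9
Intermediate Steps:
I = 5/8 (I = (6 - 1)/(3 + 5) = 5/8 ≈ 0.62500)
Y(E) = 5/2 + 4*E (Y(E) = 4*(5/8 + E) = 5/2 + 4*E)
(44144 + Y(222))*(47715 + (-5985 - 955)) = (44144 + (5/2 + 4*222))*(47715 + (-5985 - 955)) = (44144 + (5/2 + 888))*(47715 - 6940) = (44144 + 1781/2)*40775 = (90069/2)*40775 = 3672563475/2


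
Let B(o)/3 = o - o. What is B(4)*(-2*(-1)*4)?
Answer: 0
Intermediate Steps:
B(o) = 0 (B(o) = 3*(o - o) = 3*0 = 0)
B(4)*(-2*(-1)*4) = 0*(-2*(-1)*4) = 0*(2*4) = 0*8 = 0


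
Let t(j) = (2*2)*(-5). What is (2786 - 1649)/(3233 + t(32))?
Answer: 379/1071 ≈ 0.35387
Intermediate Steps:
t(j) = -20 (t(j) = 4*(-5) = -20)
(2786 - 1649)/(3233 + t(32)) = (2786 - 1649)/(3233 - 20) = 1137/3213 = 1137*(1/3213) = 379/1071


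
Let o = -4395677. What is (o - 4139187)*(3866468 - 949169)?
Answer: -24898750212336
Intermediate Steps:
(o - 4139187)*(3866468 - 949169) = (-4395677 - 4139187)*(3866468 - 949169) = -8534864*2917299 = -24898750212336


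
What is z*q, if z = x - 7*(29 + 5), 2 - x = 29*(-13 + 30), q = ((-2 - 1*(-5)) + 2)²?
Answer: -18225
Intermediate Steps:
q = 25 (q = ((-2 + 5) + 2)² = (3 + 2)² = 5² = 25)
x = -491 (x = 2 - 29*(-13 + 30) = 2 - 29*17 = 2 - 1*493 = 2 - 493 = -491)
z = -729 (z = -491 - 7*(29 + 5) = -491 - 7*34 = -491 - 1*238 = -491 - 238 = -729)
z*q = -729*25 = -18225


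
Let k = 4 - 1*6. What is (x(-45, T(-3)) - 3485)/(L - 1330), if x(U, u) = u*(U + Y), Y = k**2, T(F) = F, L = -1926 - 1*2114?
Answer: 1681/2685 ≈ 0.62607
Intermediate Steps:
L = -4040 (L = -1926 - 2114 = -4040)
k = -2 (k = 4 - 6 = -2)
Y = 4 (Y = (-2)**2 = 4)
x(U, u) = u*(4 + U) (x(U, u) = u*(U + 4) = u*(4 + U))
(x(-45, T(-3)) - 3485)/(L - 1330) = (-3*(4 - 45) - 3485)/(-4040 - 1330) = (-3*(-41) - 3485)/(-5370) = (123 - 3485)*(-1/5370) = -3362*(-1/5370) = 1681/2685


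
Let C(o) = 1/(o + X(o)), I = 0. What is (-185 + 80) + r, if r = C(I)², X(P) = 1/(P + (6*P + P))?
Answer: -105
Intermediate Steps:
X(P) = 1/(8*P) (X(P) = 1/(P + 7*P) = 1/(8*P))
C(o) = 1/(o + 1/(8*o))
r = 0 (r = (8*0/(1 + 8*0²))² = (8*0/(1 + 8*0))² = (8*0/(1 + 0))² = (8*0/1)² = (8*0*1)² = 0² = 0)
(-185 + 80) + r = (-185 + 80) + 0 = -105 + 0 = -105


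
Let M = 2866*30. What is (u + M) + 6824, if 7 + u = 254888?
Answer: 347685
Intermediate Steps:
u = 254881 (u = -7 + 254888 = 254881)
M = 85980
(u + M) + 6824 = (254881 + 85980) + 6824 = 340861 + 6824 = 347685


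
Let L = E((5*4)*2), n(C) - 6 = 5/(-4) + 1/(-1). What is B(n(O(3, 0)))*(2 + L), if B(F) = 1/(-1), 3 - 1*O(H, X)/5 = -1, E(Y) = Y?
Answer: -42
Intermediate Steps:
O(H, X) = 20 (O(H, X) = 15 - 5*(-1) = 15 + 5 = 20)
n(C) = 15/4 (n(C) = 6 + (5/(-4) + 1/(-1)) = 6 + (5*(-¼) + 1*(-1)) = 6 + (-5/4 - 1) = 6 - 9/4 = 15/4)
L = 40 (L = (5*4)*2 = 20*2 = 40)
B(F) = -1
B(n(O(3, 0)))*(2 + L) = -(2 + 40) = -1*42 = -42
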